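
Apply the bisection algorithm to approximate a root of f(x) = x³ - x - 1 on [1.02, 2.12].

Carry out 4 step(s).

f(x) = x³ - x - 1
Initial interval: [1.02, 2.12]

Iteration 1:
  c_1 = (1.020000 + 2.120000)/2 = 1.570000
  f(c_1) = f(1.570000) = 1.299893
  f(a) × f(c) < 0, new interval: [1.020000, 1.570000]
Iteration 2:
  c_2 = (1.020000 + 1.570000)/2 = 1.295000
  f(c_2) = f(1.295000) = -0.123253
  f(a) × f(c) ≥ 0, new interval: [1.295000, 1.570000]
Iteration 3:
  c_3 = (1.295000 + 1.570000)/2 = 1.432500
  f(c_3) = f(1.432500) = 0.507071
  f(a) × f(c) < 0, new interval: [1.295000, 1.432500]
Iteration 4:
  c_4 = (1.295000 + 1.432500)/2 = 1.363750
  f(c_4) = f(1.363750) = 0.172571
  f(a) × f(c) < 0, new interval: [1.295000, 1.363750]

After 4 iteration(s), the approximation is c_4 = 1.363750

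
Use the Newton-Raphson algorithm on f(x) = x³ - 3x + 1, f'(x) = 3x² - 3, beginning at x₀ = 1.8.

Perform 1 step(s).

f(x) = x³ - 3x + 1
f'(x) = 3x² - 3
x₀ = 1.8

Newton-Raphson formula: x_{n+1} = x_n - f(x_n)/f'(x_n)

Iteration 1:
  f(1.800000) = 1.432000
  f'(1.800000) = 6.720000
  x_1 = 1.800000 - 1.432000/6.720000 = 1.586905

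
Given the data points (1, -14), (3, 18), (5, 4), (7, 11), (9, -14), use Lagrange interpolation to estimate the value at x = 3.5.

Lagrange interpolation formula:
P(x) = Σ yᵢ × Lᵢ(x)
where Lᵢ(x) = Π_{j≠i} (x - xⱼ)/(xᵢ - xⱼ)

L_0(3.5) = (3.5 - 3)/(1 - 3) × (3.5 - 5)/(1 - 5) × (3.5 - 7)/(1 - 7) × (3.5 - 9)/(1 - 9) = -0.037598
L_1(3.5) = (3.5 - 1)/(3 - 1) × (3.5 - 5)/(3 - 5) × (3.5 - 7)/(3 - 7) × (3.5 - 9)/(3 - 9) = 0.751953
L_2(3.5) = (3.5 - 1)/(5 - 1) × (3.5 - 3)/(5 - 3) × (3.5 - 7)/(5 - 7) × (3.5 - 9)/(5 - 9) = 0.375977
L_3(3.5) = (3.5 - 1)/(7 - 1) × (3.5 - 3)/(7 - 3) × (3.5 - 5)/(7 - 5) × (3.5 - 9)/(7 - 9) = -0.107422
L_4(3.5) = (3.5 - 1)/(9 - 1) × (3.5 - 3)/(9 - 3) × (3.5 - 5)/(9 - 5) × (3.5 - 7)/(9 - 7) = 0.017090

P(3.5) = (-14)×L_0(3.5) + 18×L_1(3.5) + 4×L_2(3.5) + 11×L_3(3.5) + (-14)×L_4(3.5)
P(3.5) = 14.144531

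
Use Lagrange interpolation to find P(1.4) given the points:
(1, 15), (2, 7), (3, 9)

Lagrange interpolation formula:
P(x) = Σ yᵢ × Lᵢ(x)
where Lᵢ(x) = Π_{j≠i} (x - xⱼ)/(xᵢ - xⱼ)

L_0(1.4) = (1.4 - 2)/(1 - 2) × (1.4 - 3)/(1 - 3) = 0.480000
L_1(1.4) = (1.4 - 1)/(2 - 1) × (1.4 - 3)/(2 - 3) = 0.640000
L_2(1.4) = (1.4 - 1)/(3 - 1) × (1.4 - 2)/(3 - 2) = -0.120000

P(1.4) = 15×L_0(1.4) + 7×L_1(1.4) + 9×L_2(1.4)
P(1.4) = 10.600000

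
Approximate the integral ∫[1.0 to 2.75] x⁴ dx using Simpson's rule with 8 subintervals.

f(x) = x⁴
a = 1.0, b = 2.75, n = 8
h = (b - a)/n = 0.218750

Simpson's rule: (h/3)[f(x₀) + 4f(x₁) + 2f(x₂) + ... + f(xₙ)]

x_0 = 1.0000, f(x_0) = 1.000000, coefficient = 1
x_1 = 1.2188, f(x_1) = 2.206269, coefficient = 4
x_2 = 1.4375, f(x_2) = 4.270035, coefficient = 2
x_3 = 1.6562, f(x_3) = 7.524949, coefficient = 4
x_4 = 1.8750, f(x_4) = 12.359619, coefficient = 2
x_5 = 2.0938, f(x_5) = 19.217607, coefficient = 4
x_6 = 2.3125, f(x_6) = 28.597427, coefficient = 2
x_7 = 2.5312, f(x_7) = 41.052552, coefficient = 4
x_8 = 2.7500, f(x_8) = 57.191406, coefficient = 1

I ≈ (0.218750/3) × 428.651077 = 31.255808
Exact value: 31.255273
Error: 0.000534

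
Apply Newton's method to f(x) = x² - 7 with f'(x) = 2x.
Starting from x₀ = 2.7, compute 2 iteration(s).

f(x) = x² - 7
f'(x) = 2x
x₀ = 2.7

Newton-Raphson formula: x_{n+1} = x_n - f(x_n)/f'(x_n)

Iteration 1:
  f(2.700000) = 0.290000
  f'(2.700000) = 5.400000
  x_1 = 2.700000 - 0.290000/5.400000 = 2.646296
Iteration 2:
  f(2.646296) = 0.002884
  f'(2.646296) = 5.292593
  x_2 = 2.646296 - 0.002884/5.292593 = 2.645751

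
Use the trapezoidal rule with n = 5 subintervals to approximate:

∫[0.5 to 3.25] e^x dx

f(x) = e^x
a = 0.5, b = 3.25, n = 5
h = (b - a)/n = 0.550000

Trapezoidal rule: (h/2)[f(x₀) + 2f(x₁) + 2f(x₂) + ... + f(xₙ)]

x_0 = 0.5000, f(x_0) = 1.648721, coefficient = 1
x_1 = 1.0500, f(x_1) = 2.857651, coefficient = 2
x_2 = 1.6000, f(x_2) = 4.953032, coefficient = 2
x_3 = 2.1500, f(x_3) = 8.584858, coefficient = 2
x_4 = 2.7000, f(x_4) = 14.879732, coefficient = 2
x_5 = 3.2500, f(x_5) = 25.790340, coefficient = 1

I ≈ (0.550000/2) × 89.989609 = 24.747142
Exact value: 24.141619
Error: 0.605524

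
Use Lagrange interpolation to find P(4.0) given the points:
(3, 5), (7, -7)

Lagrange interpolation formula:
P(x) = Σ yᵢ × Lᵢ(x)
where Lᵢ(x) = Π_{j≠i} (x - xⱼ)/(xᵢ - xⱼ)

L_0(4.0) = (4.0 - 7)/(3 - 7) = 0.750000
L_1(4.0) = (4.0 - 3)/(7 - 3) = 0.250000

P(4.0) = 5×L_0(4.0) + (-7)×L_1(4.0)
P(4.0) = 2.000000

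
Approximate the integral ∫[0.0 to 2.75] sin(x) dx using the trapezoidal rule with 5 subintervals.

f(x) = sin(x)
a = 0.0, b = 2.75, n = 5
h = (b - a)/n = 0.550000

Trapezoidal rule: (h/2)[f(x₀) + 2f(x₁) + 2f(x₂) + ... + f(xₙ)]

x_0 = 0.0000, f(x_0) = 0.000000, coefficient = 1
x_1 = 0.5500, f(x_1) = 0.522687, coefficient = 2
x_2 = 1.1000, f(x_2) = 0.891207, coefficient = 2
x_3 = 1.6500, f(x_3) = 0.996865, coefficient = 2
x_4 = 2.2000, f(x_4) = 0.808496, coefficient = 2
x_5 = 2.7500, f(x_5) = 0.381661, coefficient = 1

I ≈ (0.550000/2) × 6.820173 = 1.875548
Exact value: 1.924302
Error: 0.048755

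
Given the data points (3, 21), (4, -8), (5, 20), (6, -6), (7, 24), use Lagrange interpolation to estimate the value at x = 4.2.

Lagrange interpolation formula:
P(x) = Σ yᵢ × Lᵢ(x)
where Lᵢ(x) = Π_{j≠i} (x - xⱼ)/(xᵢ - xⱼ)

L_0(4.2) = (4.2 - 4)/(3 - 4) × (4.2 - 5)/(3 - 5) × (4.2 - 6)/(3 - 6) × (4.2 - 7)/(3 - 7) = -0.033600
L_1(4.2) = (4.2 - 3)/(4 - 3) × (4.2 - 5)/(4 - 5) × (4.2 - 6)/(4 - 6) × (4.2 - 7)/(4 - 7) = 0.806400
L_2(4.2) = (4.2 - 3)/(5 - 3) × (4.2 - 4)/(5 - 4) × (4.2 - 6)/(5 - 6) × (4.2 - 7)/(5 - 7) = 0.302400
L_3(4.2) = (4.2 - 3)/(6 - 3) × (4.2 - 4)/(6 - 4) × (4.2 - 5)/(6 - 5) × (4.2 - 7)/(6 - 7) = -0.089600
L_4(4.2) = (4.2 - 3)/(7 - 3) × (4.2 - 4)/(7 - 4) × (4.2 - 5)/(7 - 5) × (4.2 - 6)/(7 - 6) = 0.014400

P(4.2) = 21×L_0(4.2) + (-8)×L_1(4.2) + 20×L_2(4.2) + (-6)×L_3(4.2) + 24×L_4(4.2)
P(4.2) = -0.225600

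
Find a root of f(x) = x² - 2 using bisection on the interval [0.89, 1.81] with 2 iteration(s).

f(x) = x² - 2
Initial interval: [0.89, 1.81]

Iteration 1:
  c_1 = (0.890000 + 1.810000)/2 = 1.350000
  f(c_1) = f(1.350000) = -0.177500
  f(a) × f(c) ≥ 0, new interval: [1.350000, 1.810000]
Iteration 2:
  c_2 = (1.350000 + 1.810000)/2 = 1.580000
  f(c_2) = f(1.580000) = 0.496400
  f(a) × f(c) < 0, new interval: [1.350000, 1.580000]

After 2 iteration(s), the approximation is c_2 = 1.580000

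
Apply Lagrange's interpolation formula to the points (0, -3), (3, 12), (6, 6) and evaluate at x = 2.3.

Lagrange interpolation formula:
P(x) = Σ yᵢ × Lᵢ(x)
where Lᵢ(x) = Π_{j≠i} (x - xⱼ)/(xᵢ - xⱼ)

L_0(2.3) = (2.3 - 3)/(0 - 3) × (2.3 - 6)/(0 - 6) = 0.143889
L_1(2.3) = (2.3 - 0)/(3 - 0) × (2.3 - 6)/(3 - 6) = 0.945556
L_2(2.3) = (2.3 - 0)/(6 - 0) × (2.3 - 3)/(6 - 3) = -0.089444

P(2.3) = (-3)×L_0(2.3) + 12×L_1(2.3) + 6×L_2(2.3)
P(2.3) = 10.378333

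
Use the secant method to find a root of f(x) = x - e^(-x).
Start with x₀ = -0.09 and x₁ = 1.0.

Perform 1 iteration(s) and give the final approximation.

f(x) = x - e^(-x)
x₀ = -0.09, x₁ = 1.0

Secant formula: x_{n+1} = x_n - f(x_n)(x_n - x_{n-1})/(f(x_n) - f(x_{n-1}))

Iteration 1:
  f(-0.090000) = -1.184174
  f(1.000000) = 0.632121
  x_2 = 1.000000 - 0.632121×(1.000000 - (-0.090000))/(0.632121 - (-1.184174))
       = 0.620650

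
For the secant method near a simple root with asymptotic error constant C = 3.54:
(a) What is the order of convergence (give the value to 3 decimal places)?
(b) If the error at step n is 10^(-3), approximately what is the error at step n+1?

(a) Secant method has superlinear convergence with order φ = (1+√5)/2 ≈ 1.618.
    This means |e_{n+1}| ≈ C|e_n|^1.618.

(b) With |e_n| = 10^(-3) and C = 3.54:
    |e_{n+1}| ≈ 3.54 × (10^(-3))^1.618 = 3.54 × 10^(-4.85)

(a) ≈ 1.618 (golden ratio); (b) |e_{n+1}| ≈ 4.953e-05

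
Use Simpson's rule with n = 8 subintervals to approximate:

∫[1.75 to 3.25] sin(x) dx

f(x) = sin(x)
a = 1.75, b = 3.25, n = 8
h = (b - a)/n = 0.187500

Simpson's rule: (h/3)[f(x₀) + 4f(x₁) + 2f(x₂) + ... + f(xₙ)]

x_0 = 1.7500, f(x_0) = 0.983986, coefficient = 1
x_1 = 1.9375, f(x_1) = 0.933514, coefficient = 4
x_2 = 2.1250, f(x_2) = 0.850320, coefficient = 2
x_3 = 2.3125, f(x_3) = 0.737319, coefficient = 4
x_4 = 2.5000, f(x_4) = 0.598472, coefficient = 2
x_5 = 2.6875, f(x_5) = 0.438647, coefficient = 4
x_6 = 2.8750, f(x_6) = 0.263446, coefficient = 2
x_7 = 3.0625, f(x_7) = 0.079010, coefficient = 4
x_8 = 3.2500, f(x_8) = -0.108195, coefficient = 1

I ≈ (0.187500/3) × 13.054228 = 0.815889
Exact value: 0.815884
Error: 0.000006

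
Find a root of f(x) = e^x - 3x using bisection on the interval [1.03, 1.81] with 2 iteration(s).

f(x) = e^x - 3x
Initial interval: [1.03, 1.81]

Iteration 1:
  c_1 = (1.030000 + 1.810000)/2 = 1.420000
  f(c_1) = f(1.420000) = -0.122880
  f(a) × f(c) ≥ 0, new interval: [1.420000, 1.810000]
Iteration 2:
  c_2 = (1.420000 + 1.810000)/2 = 1.615000
  f(c_2) = f(1.615000) = 0.182888
  f(a) × f(c) < 0, new interval: [1.420000, 1.615000]

After 2 iteration(s), the approximation is c_2 = 1.615000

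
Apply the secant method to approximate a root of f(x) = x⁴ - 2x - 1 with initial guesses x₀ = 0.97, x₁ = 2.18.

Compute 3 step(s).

f(x) = x⁴ - 2x - 1
x₀ = 0.97, x₁ = 2.18

Secant formula: x_{n+1} = x_n - f(x_n)(x_n - x_{n-1})/(f(x_n) - f(x_{n-1}))

Iteration 1:
  f(0.970000) = -2.054707
  f(2.180000) = 17.225306
  x_2 = 2.180000 - 17.225306×(2.180000 - 0.970000)/(17.225306 - (-2.054707))
       = 1.098952
Iteration 2:
  f(2.180000) = 17.225306
  f(1.098952) = -1.739376
  x_3 = 1.098952 - (-1.739376)×(1.098952 - 2.180000)/(-1.739376 - 17.225306)
       = 1.198102
Iteration 3:
  f(1.098952) = -1.739376
  f(1.198102) = -1.335692
  x_4 = 1.198102 - (-1.335692)×(1.198102 - 1.098952)/(-1.335692 - (-1.739376))
       = 1.526165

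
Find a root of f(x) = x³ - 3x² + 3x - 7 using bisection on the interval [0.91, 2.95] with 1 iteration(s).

f(x) = x³ - 3x² + 3x - 7
Initial interval: [0.91, 2.95]

Iteration 1:
  c_1 = (0.910000 + 2.950000)/2 = 1.930000
  f(c_1) = f(1.930000) = -5.195643
  f(a) × f(c) ≥ 0, new interval: [1.930000, 2.950000]

After 1 iteration(s), the approximation is c_1 = 1.930000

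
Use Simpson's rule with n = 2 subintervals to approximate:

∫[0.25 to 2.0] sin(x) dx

f(x) = sin(x)
a = 0.25, b = 2.0, n = 2
h = (b - a)/n = 0.875000

Simpson's rule: (h/3)[f(x₀) + 4f(x₁) + 2f(x₂) + ... + f(xₙ)]

x_0 = 0.2500, f(x_0) = 0.247404, coefficient = 1
x_1 = 1.1250, f(x_1) = 0.902268, coefficient = 4
x_2 = 2.0000, f(x_2) = 0.909297, coefficient = 1

I ≈ (0.875000/3) × 4.765772 = 1.390017
Exact value: 1.385059
Error: 0.004958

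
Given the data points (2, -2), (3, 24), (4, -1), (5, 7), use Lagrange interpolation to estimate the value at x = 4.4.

Lagrange interpolation formula:
P(x) = Σ yᵢ × Lᵢ(x)
where Lᵢ(x) = Π_{j≠i} (x - xⱼ)/(xᵢ - xⱼ)

L_0(4.4) = (4.4 - 3)/(2 - 3) × (4.4 - 4)/(2 - 4) × (4.4 - 5)/(2 - 5) = 0.056000
L_1(4.4) = (4.4 - 2)/(3 - 2) × (4.4 - 4)/(3 - 4) × (4.4 - 5)/(3 - 5) = -0.288000
L_2(4.4) = (4.4 - 2)/(4 - 2) × (4.4 - 3)/(4 - 3) × (4.4 - 5)/(4 - 5) = 1.008000
L_3(4.4) = (4.4 - 2)/(5 - 2) × (4.4 - 3)/(5 - 3) × (4.4 - 4)/(5 - 4) = 0.224000

P(4.4) = (-2)×L_0(4.4) + 24×L_1(4.4) + (-1)×L_2(4.4) + 7×L_3(4.4)
P(4.4) = -6.464000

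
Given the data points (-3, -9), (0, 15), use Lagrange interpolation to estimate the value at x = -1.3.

Lagrange interpolation formula:
P(x) = Σ yᵢ × Lᵢ(x)
where Lᵢ(x) = Π_{j≠i} (x - xⱼ)/(xᵢ - xⱼ)

L_0(-1.3) = (-1.3 - 0)/(-3 - 0) = 0.433333
L_1(-1.3) = (-1.3 - (-3))/(0 - (-3)) = 0.566667

P(-1.3) = (-9)×L_0(-1.3) + 15×L_1(-1.3)
P(-1.3) = 4.600000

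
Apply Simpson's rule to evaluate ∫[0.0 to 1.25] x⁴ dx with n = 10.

f(x) = x⁴
a = 0.0, b = 1.25, n = 10
h = (b - a)/n = 0.125000

Simpson's rule: (h/3)[f(x₀) + 4f(x₁) + 2f(x₂) + ... + f(xₙ)]

x_0 = 0.0000, f(x_0) = 0.000000, coefficient = 1
x_1 = 0.1250, f(x_1) = 0.000244, coefficient = 4
x_2 = 0.2500, f(x_2) = 0.003906, coefficient = 2
x_3 = 0.3750, f(x_3) = 0.019775, coefficient = 4
x_4 = 0.5000, f(x_4) = 0.062500, coefficient = 2
x_5 = 0.6250, f(x_5) = 0.152588, coefficient = 4
x_6 = 0.7500, f(x_6) = 0.316406, coefficient = 2
x_7 = 0.8750, f(x_7) = 0.586182, coefficient = 4
x_8 = 1.0000, f(x_8) = 1.000000, coefficient = 2
x_9 = 1.1250, f(x_9) = 1.601807, coefficient = 4
x_10 = 1.2500, f(x_10) = 2.441406, coefficient = 1

I ≈ (0.125000/3) × 14.649414 = 0.610392
Exact value: 0.610352
Error: 0.000041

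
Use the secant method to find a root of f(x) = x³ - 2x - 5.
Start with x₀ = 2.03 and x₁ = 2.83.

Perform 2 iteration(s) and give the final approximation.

f(x) = x³ - 2x - 5
x₀ = 2.03, x₁ = 2.83

Secant formula: x_{n+1} = x_n - f(x_n)(x_n - x_{n-1})/(f(x_n) - f(x_{n-1}))

Iteration 1:
  f(2.030000) = -0.694573
  f(2.830000) = 12.005187
  x_2 = 2.830000 - 12.005187×(2.830000 - 2.030000)/(12.005187 - (-0.694573))
       = 2.073753
Iteration 2:
  f(2.830000) = 12.005187
  f(2.073753) = -0.229427
  x_3 = 2.073753 - (-0.229427)×(2.073753 - 2.830000)/(-0.229427 - 12.005187)
       = 2.087935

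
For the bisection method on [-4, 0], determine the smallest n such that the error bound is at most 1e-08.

We need (b-a)/2^n ≤ 1e-08
(0 - (-4))/2^n ≤ 1e-08
4/2^n ≤ 1e-08
2^n ≥ 400000000
n ≥ log₂(400000000) = 28.58
n ≥ 29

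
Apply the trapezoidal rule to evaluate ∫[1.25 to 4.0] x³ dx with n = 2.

f(x) = x³
a = 1.25, b = 4.0, n = 2
h = (b - a)/n = 1.375000

Trapezoidal rule: (h/2)[f(x₀) + 2f(x₁) + 2f(x₂) + ... + f(xₙ)]

x_0 = 1.2500, f(x_0) = 1.953125, coefficient = 1
x_1 = 2.6250, f(x_1) = 18.087891, coefficient = 2
x_2 = 4.0000, f(x_2) = 64.000000, coefficient = 1

I ≈ (1.375000/2) × 102.128906 = 70.213623
Exact value: 63.389648
Error: 6.823975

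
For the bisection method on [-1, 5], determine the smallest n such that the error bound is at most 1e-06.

We need (b-a)/2^n ≤ 1e-06
(5 - (-1))/2^n ≤ 1e-06
6/2^n ≤ 1e-06
2^n ≥ 6000000
n ≥ log₂(6000000) = 22.52
n ≥ 23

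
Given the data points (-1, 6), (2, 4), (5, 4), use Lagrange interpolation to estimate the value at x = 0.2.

Lagrange interpolation formula:
P(x) = Σ yᵢ × Lᵢ(x)
where Lᵢ(x) = Π_{j≠i} (x - xⱼ)/(xᵢ - xⱼ)

L_0(0.2) = (0.2 - 2)/(-1 - 2) × (0.2 - 5)/(-1 - 5) = 0.480000
L_1(0.2) = (0.2 - (-1))/(2 - (-1)) × (0.2 - 5)/(2 - 5) = 0.640000
L_2(0.2) = (0.2 - (-1))/(5 - (-1)) × (0.2 - 2)/(5 - 2) = -0.120000

P(0.2) = 6×L_0(0.2) + 4×L_1(0.2) + 4×L_2(0.2)
P(0.2) = 4.960000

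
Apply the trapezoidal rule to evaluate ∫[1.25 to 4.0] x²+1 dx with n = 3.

f(x) = x²+1
a = 1.25, b = 4.0, n = 3
h = (b - a)/n = 0.916667

Trapezoidal rule: (h/2)[f(x₀) + 2f(x₁) + 2f(x₂) + ... + f(xₙ)]

x_0 = 1.2500, f(x_0) = 2.562500, coefficient = 1
x_1 = 2.1667, f(x_1) = 5.694444, coefficient = 2
x_2 = 3.0833, f(x_2) = 10.506944, coefficient = 2
x_3 = 4.0000, f(x_3) = 17.000000, coefficient = 1

I ≈ (0.916667/2) × 51.965278 = 23.817419
Exact value: 23.432292
Error: 0.385127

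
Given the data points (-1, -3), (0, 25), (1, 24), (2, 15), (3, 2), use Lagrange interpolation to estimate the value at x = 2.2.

Lagrange interpolation formula:
P(x) = Σ yᵢ × Lᵢ(x)
where Lᵢ(x) = Π_{j≠i} (x - xⱼ)/(xᵢ - xⱼ)

L_0(2.2) = (2.2 - 0)/(-1 - 0) × (2.2 - 1)/(-1 - 1) × (2.2 - 2)/(-1 - 2) × (2.2 - 3)/(-1 - 3) = -0.017600
L_1(2.2) = (2.2 - (-1))/(0 - (-1)) × (2.2 - 1)/(0 - 1) × (2.2 - 2)/(0 - 2) × (2.2 - 3)/(0 - 3) = 0.102400
L_2(2.2) = (2.2 - (-1))/(1 - (-1)) × (2.2 - 0)/(1 - 0) × (2.2 - 2)/(1 - 2) × (2.2 - 3)/(1 - 3) = -0.281600
L_3(2.2) = (2.2 - (-1))/(2 - (-1)) × (2.2 - 0)/(2 - 0) × (2.2 - 1)/(2 - 1) × (2.2 - 3)/(2 - 3) = 1.126400
L_4(2.2) = (2.2 - (-1))/(3 - (-1)) × (2.2 - 0)/(3 - 0) × (2.2 - 1)/(3 - 1) × (2.2 - 2)/(3 - 2) = 0.070400

P(2.2) = (-3)×L_0(2.2) + 25×L_1(2.2) + 24×L_2(2.2) + 15×L_3(2.2) + 2×L_4(2.2)
P(2.2) = 12.891200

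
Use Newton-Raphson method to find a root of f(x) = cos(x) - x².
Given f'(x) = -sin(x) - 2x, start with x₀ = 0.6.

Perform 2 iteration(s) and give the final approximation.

f(x) = cos(x) - x²
f'(x) = -sin(x) - 2x
x₀ = 0.6

Newton-Raphson formula: x_{n+1} = x_n - f(x_n)/f'(x_n)

Iteration 1:
  f(0.600000) = 0.465336
  f'(0.600000) = -1.764642
  x_1 = 0.600000 - 0.465336/(-1.764642) = 0.863700
Iteration 2:
  f(0.863700) = -0.096348
  f'(0.863700) = -2.487650
  x_2 = 0.863700 - (-0.096348)/(-2.487650) = 0.824969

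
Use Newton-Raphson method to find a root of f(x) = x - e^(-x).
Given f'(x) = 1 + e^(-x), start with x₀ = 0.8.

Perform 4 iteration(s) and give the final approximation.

f(x) = x - e^(-x)
f'(x) = 1 + e^(-x)
x₀ = 0.8

Newton-Raphson formula: x_{n+1} = x_n - f(x_n)/f'(x_n)

Iteration 1:
  f(0.800000) = 0.350671
  f'(0.800000) = 1.449329
  x_1 = 0.800000 - 0.350671/1.449329 = 0.558046
Iteration 2:
  f(0.558046) = -0.014280
  f'(0.558046) = 1.572326
  x_2 = 0.558046 - (-0.014280)/1.572326 = 0.567128
Iteration 3:
  f(0.567128) = -0.000024
  f'(0.567128) = 1.567152
  x_3 = 0.567128 - (-0.000024)/1.567152 = 0.567143
Iteration 4:
  f(0.567143) = 0.000000
  f'(0.567143) = 1.567143
  x_4 = 0.567143 - 0.000000/1.567143 = 0.567143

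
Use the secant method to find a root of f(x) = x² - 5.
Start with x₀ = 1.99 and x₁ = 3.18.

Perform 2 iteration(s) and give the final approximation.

f(x) = x² - 5
x₀ = 1.99, x₁ = 3.18

Secant formula: x_{n+1} = x_n - f(x_n)(x_n - x_{n-1})/(f(x_n) - f(x_{n-1}))

Iteration 1:
  f(1.990000) = -1.039900
  f(3.180000) = 5.112400
  x_2 = 3.180000 - 5.112400×(3.180000 - 1.990000)/(5.112400 - (-1.039900))
       = 2.191141
Iteration 2:
  f(3.180000) = 5.112400
  f(2.191141) = -0.198900
  x_3 = 2.191141 - (-0.198900)×(2.191141 - 3.180000)/(-0.198900 - 5.112400)
       = 2.228172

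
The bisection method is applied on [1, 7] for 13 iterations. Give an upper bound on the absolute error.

Bisection error bound: |error| ≤ (b-a)/2^n
|error| ≤ (7 - 1)/2^13 = 6/2^13
|error| ≤ 0.0007324219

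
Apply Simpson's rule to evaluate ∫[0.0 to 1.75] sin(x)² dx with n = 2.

f(x) = sin(x)²
a = 0.0, b = 1.75, n = 2
h = (b - a)/n = 0.875000

Simpson's rule: (h/3)[f(x₀) + 4f(x₁) + 2f(x₂) + ... + f(xₙ)]

x_0 = 0.0000, f(x_0) = 0.000000, coefficient = 1
x_1 = 0.8750, f(x_1) = 0.589123, coefficient = 4
x_2 = 1.7500, f(x_2) = 0.968228, coefficient = 1

I ≈ (0.875000/3) × 3.324720 = 0.969710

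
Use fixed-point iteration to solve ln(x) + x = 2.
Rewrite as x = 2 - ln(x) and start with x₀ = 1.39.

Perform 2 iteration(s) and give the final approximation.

Equation: ln(x) + x = 2
Fixed-point form: x = 2 - ln(x)
x₀ = 1.39

x_1 = g(1.390000) = 1.670696
x_2 = g(1.670696) = 1.486760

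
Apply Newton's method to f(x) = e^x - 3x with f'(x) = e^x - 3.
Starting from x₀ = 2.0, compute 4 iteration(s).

f(x) = e^x - 3x
f'(x) = e^x - 3
x₀ = 2.0

Newton-Raphson formula: x_{n+1} = x_n - f(x_n)/f'(x_n)

Iteration 1:
  f(2.000000) = 1.389056
  f'(2.000000) = 4.389056
  x_1 = 2.000000 - 1.389056/4.389056 = 1.683518
Iteration 2:
  f(1.683518) = 0.333912
  f'(1.683518) = 2.384467
  x_2 = 1.683518 - 0.333912/2.384467 = 1.543482
Iteration 3:
  f(1.543482) = 0.050415
  f'(1.543482) = 1.680861
  x_3 = 1.543482 - 0.050415/1.680861 = 1.513489
Iteration 4:
  f(1.513489) = 0.002085
  f'(1.513489) = 1.542550
  x_4 = 1.513489 - 0.002085/1.542550 = 1.512137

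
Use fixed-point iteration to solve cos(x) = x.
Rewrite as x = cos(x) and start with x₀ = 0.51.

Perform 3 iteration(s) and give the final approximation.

Equation: cos(x) = x
Fixed-point form: x = cos(x)
x₀ = 0.51

x_1 = g(0.510000) = 0.872745
x_2 = g(0.872745) = 0.642726
x_3 = g(0.642726) = 0.800465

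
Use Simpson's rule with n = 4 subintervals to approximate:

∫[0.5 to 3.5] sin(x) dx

f(x) = sin(x)
a = 0.5, b = 3.5, n = 4
h = (b - a)/n = 0.750000

Simpson's rule: (h/3)[f(x₀) + 4f(x₁) + 2f(x₂) + ... + f(xₙ)]

x_0 = 0.5000, f(x_0) = 0.479426, coefficient = 1
x_1 = 1.2500, f(x_1) = 0.948985, coefficient = 4
x_2 = 2.0000, f(x_2) = 0.909297, coefficient = 2
x_3 = 2.7500, f(x_3) = 0.381661, coefficient = 4
x_4 = 3.5000, f(x_4) = -0.350783, coefficient = 1

I ≈ (0.750000/3) × 7.269820 = 1.817455
Exact value: 1.814039
Error: 0.003416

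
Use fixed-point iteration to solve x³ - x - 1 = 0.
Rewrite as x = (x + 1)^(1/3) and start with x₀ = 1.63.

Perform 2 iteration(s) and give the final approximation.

Equation: x³ - x - 1 = 0
Fixed-point form: x = (x + 1)^(1/3)
x₀ = 1.63

x_1 = g(1.630000) = 1.380337
x_2 = g(1.380337) = 1.335200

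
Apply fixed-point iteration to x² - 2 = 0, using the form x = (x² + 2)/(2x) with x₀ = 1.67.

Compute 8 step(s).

Equation: x² - 2 = 0
Fixed-point form: x = (x² + 2)/(2x)
x₀ = 1.67

x_1 = g(1.670000) = 1.433802
x_2 = g(1.433802) = 1.414347
x_3 = g(1.414347) = 1.414214
x_4 = g(1.414214) = 1.414214
x_5 = g(1.414214) = 1.414214
x_6 = g(1.414214) = 1.414214
x_7 = g(1.414214) = 1.414214
x_8 = g(1.414214) = 1.414214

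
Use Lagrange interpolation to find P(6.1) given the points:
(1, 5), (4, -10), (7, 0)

Lagrange interpolation formula:
P(x) = Σ yᵢ × Lᵢ(x)
where Lᵢ(x) = Π_{j≠i} (x - xⱼ)/(xᵢ - xⱼ)

L_0(6.1) = (6.1 - 4)/(1 - 4) × (6.1 - 7)/(1 - 7) = -0.105000
L_1(6.1) = (6.1 - 1)/(4 - 1) × (6.1 - 7)/(4 - 7) = 0.510000
L_2(6.1) = (6.1 - 1)/(7 - 1) × (6.1 - 4)/(7 - 4) = 0.595000

P(6.1) = 5×L_0(6.1) + (-10)×L_1(6.1) + 0×L_2(6.1)
P(6.1) = -5.625000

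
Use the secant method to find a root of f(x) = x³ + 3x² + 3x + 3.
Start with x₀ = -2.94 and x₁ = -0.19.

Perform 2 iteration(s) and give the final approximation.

f(x) = x³ + 3x² + 3x + 3
x₀ = -2.94, x₁ = -0.19

Secant formula: x_{n+1} = x_n - f(x_n)(x_n - x_{n-1})/(f(x_n) - f(x_{n-1}))

Iteration 1:
  f(-2.940000) = -5.301384
  f(-0.190000) = 2.531441
  x_2 = -0.190000 - 2.531441×(-0.190000 - (-2.940000))/(2.531441 - (-5.301384))
       = -1.078755
Iteration 2:
  f(-0.190000) = 2.531441
  f(-1.078755) = 1.999512
  x_3 = -1.078755 - 1.999512×(-1.078755 - (-0.190000))/(1.999512 - 2.531441)
       = -4.419566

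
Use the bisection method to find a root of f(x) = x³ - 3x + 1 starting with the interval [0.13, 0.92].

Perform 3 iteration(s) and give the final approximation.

f(x) = x³ - 3x + 1
Initial interval: [0.13, 0.92]

Iteration 1:
  c_1 = (0.130000 + 0.920000)/2 = 0.525000
  f(c_1) = f(0.525000) = -0.430297
  f(a) × f(c) < 0, new interval: [0.130000, 0.525000]
Iteration 2:
  c_2 = (0.130000 + 0.525000)/2 = 0.327500
  f(c_2) = f(0.327500) = 0.052626
  f(a) × f(c) ≥ 0, new interval: [0.327500, 0.525000]
Iteration 3:
  c_3 = (0.327500 + 0.525000)/2 = 0.426250
  f(c_3) = f(0.426250) = -0.201305
  f(a) × f(c) < 0, new interval: [0.327500, 0.426250]

After 3 iteration(s), the approximation is c_3 = 0.426250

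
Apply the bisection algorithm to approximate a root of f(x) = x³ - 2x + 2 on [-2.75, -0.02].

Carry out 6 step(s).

f(x) = x³ - 2x + 2
Initial interval: [-2.75, -0.02]

Iteration 1:
  c_1 = (-2.750000 + (-0.020000))/2 = -1.385000
  f(c_1) = f(-1.385000) = 2.113258
  f(a) × f(c) < 0, new interval: [-2.750000, -1.385000]
Iteration 2:
  c_2 = (-2.750000 + (-1.385000))/2 = -2.067500
  f(c_2) = f(-2.067500) = -2.702645
  f(a) × f(c) ≥ 0, new interval: [-2.067500, -1.385000]
Iteration 3:
  c_3 = (-2.067500 + (-1.385000))/2 = -1.726250
  f(c_3) = f(-1.726250) = 0.308380
  f(a) × f(c) < 0, new interval: [-2.067500, -1.726250]
Iteration 4:
  c_4 = (-2.067500 + (-1.726250))/2 = -1.896875
  f(c_4) = f(-1.896875) = -1.031462
  f(a) × f(c) ≥ 0, new interval: [-1.896875, -1.726250]
Iteration 5:
  c_5 = (-1.896875 + (-1.726250))/2 = -1.811562
  f(c_5) = f(-1.811562) = -0.321986
  f(a) × f(c) ≥ 0, new interval: [-1.811562, -1.726250]
Iteration 6:
  c_6 = (-1.811562 + (-1.726250))/2 = -1.768906
  f(c_6) = f(-1.768906) = 0.002853
  f(a) × f(c) < 0, new interval: [-1.811562, -1.768906]

After 6 iteration(s), the approximation is c_6 = -1.768906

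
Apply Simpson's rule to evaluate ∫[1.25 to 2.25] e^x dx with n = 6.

f(x) = e^x
a = 1.25, b = 2.25, n = 6
h = (b - a)/n = 0.166667

Simpson's rule: (h/3)[f(x₀) + 4f(x₁) + 2f(x₂) + ... + f(xₙ)]

x_0 = 1.2500, f(x_0) = 3.490343, coefficient = 1
x_1 = 1.4167, f(x_1) = 4.123353, coefficient = 4
x_2 = 1.5833, f(x_2) = 4.871166, coefficient = 2
x_3 = 1.7500, f(x_3) = 5.754603, coefficient = 4
x_4 = 1.9167, f(x_4) = 6.798260, coefficient = 2
x_5 = 2.0833, f(x_5) = 8.031195, coefficient = 4
x_6 = 2.2500, f(x_6) = 9.487736, coefficient = 1

I ≈ (0.166667/3) × 107.953533 = 5.997419
Exact value: 5.997393
Error: 0.000026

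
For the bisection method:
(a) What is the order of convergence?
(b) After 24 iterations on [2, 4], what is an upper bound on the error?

(a) Bisection has linear (order 1) convergence; the error is halved each step.

(b) Error bound = (b-a)/2^n = (4 - 2)/2^{24}
    = 2/2^{24}

(a) 1 (linear); (b) error ≤ 1.19e-07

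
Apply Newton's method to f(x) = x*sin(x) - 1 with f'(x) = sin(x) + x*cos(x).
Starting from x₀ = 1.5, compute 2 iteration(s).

f(x) = x*sin(x) - 1
f'(x) = sin(x) + x*cos(x)
x₀ = 1.5

Newton-Raphson formula: x_{n+1} = x_n - f(x_n)/f'(x_n)

Iteration 1:
  f(1.500000) = 0.496242
  f'(1.500000) = 1.103601
  x_1 = 1.500000 - 0.496242/1.103601 = 1.050342
Iteration 2:
  f(1.050342) = -0.088730
  f'(1.050342) = 1.389902
  x_2 = 1.050342 - (-0.088730)/1.389902 = 1.114181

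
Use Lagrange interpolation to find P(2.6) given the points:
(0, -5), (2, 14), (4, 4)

Lagrange interpolation formula:
P(x) = Σ yᵢ × Lᵢ(x)
where Lᵢ(x) = Π_{j≠i} (x - xⱼ)/(xᵢ - xⱼ)

L_0(2.6) = (2.6 - 2)/(0 - 2) × (2.6 - 4)/(0 - 4) = -0.105000
L_1(2.6) = (2.6 - 0)/(2 - 0) × (2.6 - 4)/(2 - 4) = 0.910000
L_2(2.6) = (2.6 - 0)/(4 - 0) × (2.6 - 2)/(4 - 2) = 0.195000

P(2.6) = (-5)×L_0(2.6) + 14×L_1(2.6) + 4×L_2(2.6)
P(2.6) = 14.045000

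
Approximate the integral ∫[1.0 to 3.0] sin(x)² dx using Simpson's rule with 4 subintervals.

f(x) = sin(x)²
a = 1.0, b = 3.0, n = 4
h = (b - a)/n = 0.500000

Simpson's rule: (h/3)[f(x₀) + 4f(x₁) + 2f(x₂) + ... + f(xₙ)]

x_0 = 1.0000, f(x_0) = 0.708073, coefficient = 1
x_1 = 1.5000, f(x_1) = 0.994996, coefficient = 4
x_2 = 2.0000, f(x_2) = 0.826822, coefficient = 2
x_3 = 2.5000, f(x_3) = 0.358169, coefficient = 4
x_4 = 3.0000, f(x_4) = 0.019915, coefficient = 1

I ≈ (0.500000/3) × 7.794293 = 1.299049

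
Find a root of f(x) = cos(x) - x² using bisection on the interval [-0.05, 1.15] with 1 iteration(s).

f(x) = cos(x) - x²
Initial interval: [-0.05, 1.15]

Iteration 1:
  c_1 = (-0.050000 + 1.150000)/2 = 0.550000
  f(c_1) = f(0.550000) = 0.550025
  f(a) × f(c) ≥ 0, new interval: [0.550000, 1.150000]

After 1 iteration(s), the approximation is c_1 = 0.550000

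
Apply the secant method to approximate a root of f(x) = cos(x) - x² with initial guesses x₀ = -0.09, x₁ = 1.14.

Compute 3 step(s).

f(x) = cos(x) - x²
x₀ = -0.09, x₁ = 1.14

Secant formula: x_{n+1} = x_n - f(x_n)(x_n - x_{n-1})/(f(x_n) - f(x_{n-1}))

Iteration 1:
  f(-0.090000) = 0.987853
  f(1.140000) = -0.882005
  x_2 = 1.140000 - (-0.882005)×(1.140000 - (-0.090000))/(-0.882005 - 0.987853)
       = 0.559813
Iteration 2:
  f(1.140000) = -0.882005
  f(0.559813) = 0.533963
  x_3 = 0.559813 - 0.533963×(0.559813 - 1.140000)/(0.533963 - (-0.882005))
       = 0.778602
Iteration 3:
  f(0.559813) = 0.533963
  f(0.778602) = 0.105674
  x_4 = 0.778602 - 0.105674×(0.778602 - 0.559813)/(0.105674 - 0.533963)
       = 0.832585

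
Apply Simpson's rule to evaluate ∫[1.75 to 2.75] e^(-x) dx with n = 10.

f(x) = e^(-x)
a = 1.75, b = 2.75, n = 10
h = (b - a)/n = 0.100000

Simpson's rule: (h/3)[f(x₀) + 4f(x₁) + 2f(x₂) + ... + f(xₙ)]

x_0 = 1.7500, f(x_0) = 0.173774, coefficient = 1
x_1 = 1.8500, f(x_1) = 0.157237, coefficient = 4
x_2 = 1.9500, f(x_2) = 0.142274, coefficient = 2
x_3 = 2.0500, f(x_3) = 0.128735, coefficient = 4
x_4 = 2.1500, f(x_4) = 0.116484, coefficient = 2
x_5 = 2.2500, f(x_5) = 0.105399, coefficient = 4
x_6 = 2.3500, f(x_6) = 0.095369, coefficient = 2
x_7 = 2.4500, f(x_7) = 0.086294, coefficient = 4
x_8 = 2.5500, f(x_8) = 0.078082, coefficient = 2
x_9 = 2.6500, f(x_9) = 0.070651, coefficient = 4
x_10 = 2.7500, f(x_10) = 0.063928, coefficient = 1

I ≈ (0.100000/3) × 3.295384 = 0.109846
Exact value: 0.109846
Error: 0.000000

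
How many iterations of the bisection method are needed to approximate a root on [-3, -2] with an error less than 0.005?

We need (b-a)/2^n ≤ 0.005
(-2 - (-3))/2^n ≤ 0.005
1/2^n ≤ 0.005
2^n ≥ 200
n ≥ log₂(200) = 7.64
n ≥ 8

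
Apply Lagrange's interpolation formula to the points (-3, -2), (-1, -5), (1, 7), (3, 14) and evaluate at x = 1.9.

Lagrange interpolation formula:
P(x) = Σ yᵢ × Lᵢ(x)
where Lᵢ(x) = Π_{j≠i} (x - xⱼ)/(xᵢ - xⱼ)

L_0(1.9) = (1.9 - (-1))/(-3 - (-1)) × (1.9 - 1)/(-3 - 1) × (1.9 - 3)/(-3 - 3) = 0.059813
L_1(1.9) = (1.9 - (-3))/(-1 - (-3)) × (1.9 - 1)/(-1 - 1) × (1.9 - 3)/(-1 - 3) = -0.303188
L_2(1.9) = (1.9 - (-3))/(1 - (-3)) × (1.9 - (-1))/(1 - (-1)) × (1.9 - 3)/(1 - 3) = 0.976938
L_3(1.9) = (1.9 - (-3))/(3 - (-3)) × (1.9 - (-1))/(3 - (-1)) × (1.9 - 1)/(3 - 1) = 0.266437

P(1.9) = (-2)×L_0(1.9) + (-5)×L_1(1.9) + 7×L_2(1.9) + 14×L_3(1.9)
P(1.9) = 11.965000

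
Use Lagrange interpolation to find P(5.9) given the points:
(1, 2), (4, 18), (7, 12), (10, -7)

Lagrange interpolation formula:
P(x) = Σ yᵢ × Lᵢ(x)
where Lᵢ(x) = Π_{j≠i} (x - xⱼ)/(xᵢ - xⱼ)

L_0(5.9) = (5.9 - 4)/(1 - 4) × (5.9 - 7)/(1 - 7) × (5.9 - 10)/(1 - 10) = -0.052895
L_1(5.9) = (5.9 - 1)/(4 - 1) × (5.9 - 7)/(4 - 7) × (5.9 - 10)/(4 - 10) = 0.409241
L_2(5.9) = (5.9 - 1)/(7 - 1) × (5.9 - 4)/(7 - 4) × (5.9 - 10)/(7 - 10) = 0.706870
L_3(5.9) = (5.9 - 1)/(10 - 1) × (5.9 - 4)/(10 - 4) × (5.9 - 7)/(10 - 7) = -0.063216

P(5.9) = 2×L_0(5.9) + 18×L_1(5.9) + 12×L_2(5.9) + (-7)×L_3(5.9)
P(5.9) = 16.185500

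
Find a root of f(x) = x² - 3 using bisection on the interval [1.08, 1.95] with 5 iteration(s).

f(x) = x² - 3
Initial interval: [1.08, 1.95]

Iteration 1:
  c_1 = (1.080000 + 1.950000)/2 = 1.515000
  f(c_1) = f(1.515000) = -0.704775
  f(a) × f(c) ≥ 0, new interval: [1.515000, 1.950000]
Iteration 2:
  c_2 = (1.515000 + 1.950000)/2 = 1.732500
  f(c_2) = f(1.732500) = 0.001556
  f(a) × f(c) < 0, new interval: [1.515000, 1.732500]
Iteration 3:
  c_3 = (1.515000 + 1.732500)/2 = 1.623750
  f(c_3) = f(1.623750) = -0.363436
  f(a) × f(c) ≥ 0, new interval: [1.623750, 1.732500]
Iteration 4:
  c_4 = (1.623750 + 1.732500)/2 = 1.678125
  f(c_4) = f(1.678125) = -0.183896
  f(a) × f(c) ≥ 0, new interval: [1.678125, 1.732500]
Iteration 5:
  c_5 = (1.678125 + 1.732500)/2 = 1.705313
  f(c_5) = f(1.705313) = -0.091909
  f(a) × f(c) ≥ 0, new interval: [1.705313, 1.732500]

After 5 iteration(s), the approximation is c_5 = 1.705313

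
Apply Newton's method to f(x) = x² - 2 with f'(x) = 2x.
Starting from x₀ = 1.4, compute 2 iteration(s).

f(x) = x² - 2
f'(x) = 2x
x₀ = 1.4

Newton-Raphson formula: x_{n+1} = x_n - f(x_n)/f'(x_n)

Iteration 1:
  f(1.400000) = -0.040000
  f'(1.400000) = 2.800000
  x_1 = 1.400000 - (-0.040000)/2.800000 = 1.414286
Iteration 2:
  f(1.414286) = 0.000204
  f'(1.414286) = 2.828571
  x_2 = 1.414286 - 0.000204/2.828571 = 1.414214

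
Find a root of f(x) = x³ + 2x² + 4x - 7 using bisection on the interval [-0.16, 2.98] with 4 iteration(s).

f(x) = x³ + 2x² + 4x - 7
Initial interval: [-0.16, 2.98]

Iteration 1:
  c_1 = (-0.160000 + 2.980000)/2 = 1.410000
  f(c_1) = f(1.410000) = 5.419421
  f(a) × f(c) < 0, new interval: [-0.160000, 1.410000]
Iteration 2:
  c_2 = (-0.160000 + 1.410000)/2 = 0.625000
  f(c_2) = f(0.625000) = -3.474609
  f(a) × f(c) ≥ 0, new interval: [0.625000, 1.410000]
Iteration 3:
  c_3 = (0.625000 + 1.410000)/2 = 1.017500
  f(c_3) = f(1.017500) = 0.194037
  f(a) × f(c) < 0, new interval: [0.625000, 1.017500]
Iteration 4:
  c_4 = (0.625000 + 1.017500)/2 = 0.821250
  f(c_4) = f(0.821250) = -1.812204
  f(a) × f(c) ≥ 0, new interval: [0.821250, 1.017500]

After 4 iteration(s), the approximation is c_4 = 0.821250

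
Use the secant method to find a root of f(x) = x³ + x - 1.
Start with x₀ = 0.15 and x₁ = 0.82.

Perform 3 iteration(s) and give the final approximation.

f(x) = x³ + x - 1
x₀ = 0.15, x₁ = 0.82

Secant formula: x_{n+1} = x_n - f(x_n)(x_n - x_{n-1})/(f(x_n) - f(x_{n-1}))

Iteration 1:
  f(0.150000) = -0.846625
  f(0.820000) = 0.371368
  x_2 = 0.820000 - 0.371368×(0.820000 - 0.150000)/(0.371368 - (-0.846625))
       = 0.615716
Iteration 2:
  f(0.820000) = 0.371368
  f(0.615716) = -0.150862
  x_3 = 0.615716 - (-0.150862)×(0.615716 - 0.820000)/(-0.150862 - 0.371368)
       = 0.674730
Iteration 3:
  f(0.615716) = -0.150862
  f(0.674730) = -0.018093
  x_4 = 0.674730 - (-0.018093)×(0.674730 - 0.615716)/(-0.018093 - (-0.150862))
       = 0.682772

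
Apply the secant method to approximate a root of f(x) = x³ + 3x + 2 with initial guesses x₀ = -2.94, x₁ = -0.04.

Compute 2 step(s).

f(x) = x³ + 3x + 2
x₀ = -2.94, x₁ = -0.04

Secant formula: x_{n+1} = x_n - f(x_n)(x_n - x_{n-1})/(f(x_n) - f(x_{n-1}))

Iteration 1:
  f(-2.940000) = -32.232184
  f(-0.040000) = 1.879936
  x_2 = -0.040000 - 1.879936×(-0.040000 - (-2.940000))/(1.879936 - (-32.232184))
       = -0.199820
Iteration 2:
  f(-0.040000) = 1.879936
  f(-0.199820) = 1.392560
  x_3 = -0.199820 - 1.392560×(-0.199820 - (-0.040000))/(1.392560 - 1.879936)
       = -0.656469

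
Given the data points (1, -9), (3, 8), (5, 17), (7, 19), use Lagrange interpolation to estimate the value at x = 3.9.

Lagrange interpolation formula:
P(x) = Σ yᵢ × Lᵢ(x)
where Lᵢ(x) = Π_{j≠i} (x - xⱼ)/(xᵢ - xⱼ)

L_0(3.9) = (3.9 - 3)/(1 - 3) × (3.9 - 5)/(1 - 5) × (3.9 - 7)/(1 - 7) = -0.063938
L_1(3.9) = (3.9 - 1)/(3 - 1) × (3.9 - 5)/(3 - 5) × (3.9 - 7)/(3 - 7) = 0.618062
L_2(3.9) = (3.9 - 1)/(5 - 1) × (3.9 - 3)/(5 - 3) × (3.9 - 7)/(5 - 7) = 0.505687
L_3(3.9) = (3.9 - 1)/(7 - 1) × (3.9 - 3)/(7 - 3) × (3.9 - 5)/(7 - 5) = -0.059812

P(3.9) = (-9)×L_0(3.9) + 8×L_1(3.9) + 17×L_2(3.9) + 19×L_3(3.9)
P(3.9) = 12.980187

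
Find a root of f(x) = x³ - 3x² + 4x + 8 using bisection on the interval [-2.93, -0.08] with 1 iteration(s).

f(x) = x³ - 3x² + 4x + 8
Initial interval: [-2.93, -0.08]

Iteration 1:
  c_1 = (-2.930000 + (-0.080000))/2 = -1.505000
  f(c_1) = f(-1.505000) = -8.223938
  f(a) × f(c) ≥ 0, new interval: [-1.505000, -0.080000]

After 1 iteration(s), the approximation is c_1 = -1.505000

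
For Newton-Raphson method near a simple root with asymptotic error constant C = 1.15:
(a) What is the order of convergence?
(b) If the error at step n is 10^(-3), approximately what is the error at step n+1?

(a) Newton-Raphson has quadratic (order 2) convergence near simple roots.
    This means |e_{n+1}| ≈ C|e_n|².

(b) With |e_n| = 10^(-3) and C = 1.15:
    |e_{n+1}| ≈ 1.15 × (10^(-3))² = 1.15 × 10^(-6)

(a) 2 (quadratic); (b) |e_{n+1}| ≈ 1.150e-06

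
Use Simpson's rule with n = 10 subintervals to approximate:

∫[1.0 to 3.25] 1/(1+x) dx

f(x) = 1/(1+x)
a = 1.0, b = 3.25, n = 10
h = (b - a)/n = 0.225000

Simpson's rule: (h/3)[f(x₀) + 4f(x₁) + 2f(x₂) + ... + f(xₙ)]

x_0 = 1.0000, f(x_0) = 0.500000, coefficient = 1
x_1 = 1.2250, f(x_1) = 0.449438, coefficient = 4
x_2 = 1.4500, f(x_2) = 0.408163, coefficient = 2
x_3 = 1.6750, f(x_3) = 0.373832, coefficient = 4
x_4 = 1.9000, f(x_4) = 0.344828, coefficient = 2
x_5 = 2.1250, f(x_5) = 0.320000, coefficient = 4
x_6 = 2.3500, f(x_6) = 0.298507, coefficient = 2
x_7 = 2.5750, f(x_7) = 0.279720, coefficient = 4
x_8 = 2.8000, f(x_8) = 0.263158, coefficient = 2
x_9 = 3.0250, f(x_9) = 0.248447, coefficient = 4
x_10 = 3.2500, f(x_10) = 0.235294, coefficient = 1

I ≈ (0.225000/3) × 10.050356 = 0.753777
Exact value: 0.753772
Error: 0.000005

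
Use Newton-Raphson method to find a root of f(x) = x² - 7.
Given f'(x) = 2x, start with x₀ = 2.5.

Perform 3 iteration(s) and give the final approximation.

f(x) = x² - 7
f'(x) = 2x
x₀ = 2.5

Newton-Raphson formula: x_{n+1} = x_n - f(x_n)/f'(x_n)

Iteration 1:
  f(2.500000) = -0.750000
  f'(2.500000) = 5.000000
  x_1 = 2.500000 - (-0.750000)/5.000000 = 2.650000
Iteration 2:
  f(2.650000) = 0.022500
  f'(2.650000) = 5.300000
  x_2 = 2.650000 - 0.022500/5.300000 = 2.645755
Iteration 3:
  f(2.645755) = 0.000018
  f'(2.645755) = 5.291509
  x_3 = 2.645755 - 0.000018/5.291509 = 2.645751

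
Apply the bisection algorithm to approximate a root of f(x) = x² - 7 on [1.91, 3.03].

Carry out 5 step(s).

f(x) = x² - 7
Initial interval: [1.91, 3.03]

Iteration 1:
  c_1 = (1.910000 + 3.030000)/2 = 2.470000
  f(c_1) = f(2.470000) = -0.899100
  f(a) × f(c) ≥ 0, new interval: [2.470000, 3.030000]
Iteration 2:
  c_2 = (2.470000 + 3.030000)/2 = 2.750000
  f(c_2) = f(2.750000) = 0.562500
  f(a) × f(c) < 0, new interval: [2.470000, 2.750000]
Iteration 3:
  c_3 = (2.470000 + 2.750000)/2 = 2.610000
  f(c_3) = f(2.610000) = -0.187900
  f(a) × f(c) ≥ 0, new interval: [2.610000, 2.750000]
Iteration 4:
  c_4 = (2.610000 + 2.750000)/2 = 2.680000
  f(c_4) = f(2.680000) = 0.182400
  f(a) × f(c) < 0, new interval: [2.610000, 2.680000]
Iteration 5:
  c_5 = (2.610000 + 2.680000)/2 = 2.645000
  f(c_5) = f(2.645000) = -0.003975
  f(a) × f(c) ≥ 0, new interval: [2.645000, 2.680000]

After 5 iteration(s), the approximation is c_5 = 2.645000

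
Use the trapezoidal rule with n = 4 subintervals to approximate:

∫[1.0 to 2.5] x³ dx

f(x) = x³
a = 1.0, b = 2.5, n = 4
h = (b - a)/n = 0.375000

Trapezoidal rule: (h/2)[f(x₀) + 2f(x₁) + 2f(x₂) + ... + f(xₙ)]

x_0 = 1.0000, f(x_0) = 1.000000, coefficient = 1
x_1 = 1.3750, f(x_1) = 2.599609, coefficient = 2
x_2 = 1.7500, f(x_2) = 5.359375, coefficient = 2
x_3 = 2.1250, f(x_3) = 9.595703, coefficient = 2
x_4 = 2.5000, f(x_4) = 15.625000, coefficient = 1

I ≈ (0.375000/2) × 51.734375 = 9.700195
Exact value: 9.515625
Error: 0.184570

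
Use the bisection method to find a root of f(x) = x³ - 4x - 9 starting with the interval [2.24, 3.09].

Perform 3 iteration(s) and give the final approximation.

f(x) = x³ - 4x - 9
Initial interval: [2.24, 3.09]

Iteration 1:
  c_1 = (2.240000 + 3.090000)/2 = 2.665000
  f(c_1) = f(2.665000) = -0.732570
  f(a) × f(c) ≥ 0, new interval: [2.665000, 3.090000]
Iteration 2:
  c_2 = (2.665000 + 3.090000)/2 = 2.877500
  f(c_2) = f(2.877500) = 3.315718
  f(a) × f(c) < 0, new interval: [2.665000, 2.877500]
Iteration 3:
  c_3 = (2.665000 + 2.877500)/2 = 2.771250
  f(c_3) = f(2.771250) = 1.197719
  f(a) × f(c) < 0, new interval: [2.665000, 2.771250]

After 3 iteration(s), the approximation is c_3 = 2.771250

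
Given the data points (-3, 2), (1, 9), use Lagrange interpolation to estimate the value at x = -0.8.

Lagrange interpolation formula:
P(x) = Σ yᵢ × Lᵢ(x)
where Lᵢ(x) = Π_{j≠i} (x - xⱼ)/(xᵢ - xⱼ)

L_0(-0.8) = (-0.8 - 1)/(-3 - 1) = 0.450000
L_1(-0.8) = (-0.8 - (-3))/(1 - (-3)) = 0.550000

P(-0.8) = 2×L_0(-0.8) + 9×L_1(-0.8)
P(-0.8) = 5.850000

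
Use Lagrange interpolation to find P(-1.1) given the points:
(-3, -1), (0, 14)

Lagrange interpolation formula:
P(x) = Σ yᵢ × Lᵢ(x)
where Lᵢ(x) = Π_{j≠i} (x - xⱼ)/(xᵢ - xⱼ)

L_0(-1.1) = (-1.1 - 0)/(-3 - 0) = 0.366667
L_1(-1.1) = (-1.1 - (-3))/(0 - (-3)) = 0.633333

P(-1.1) = (-1)×L_0(-1.1) + 14×L_1(-1.1)
P(-1.1) = 8.500000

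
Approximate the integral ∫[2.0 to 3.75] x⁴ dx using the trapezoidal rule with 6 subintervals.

f(x) = x⁴
a = 2.0, b = 3.75, n = 6
h = (b - a)/n = 0.291667

Trapezoidal rule: (h/2)[f(x₀) + 2f(x₁) + 2f(x₂) + ... + f(xₙ)]

x_0 = 2.0000, f(x_0) = 16.000000, coefficient = 1
x_1 = 2.2917, f(x_1) = 27.580732, coefficient = 2
x_2 = 2.5833, f(x_2) = 44.537085, coefficient = 2
x_3 = 2.8750, f(x_3) = 68.320557, coefficient = 2
x_4 = 3.1667, f(x_4) = 100.556327, coefficient = 2
x_5 = 3.4583, f(x_5) = 143.043261, coefficient = 2
x_6 = 3.7500, f(x_6) = 197.753906, coefficient = 1

I ≈ (0.291667/2) × 981.829831 = 143.183517
Exact value: 141.915430
Error: 1.268087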